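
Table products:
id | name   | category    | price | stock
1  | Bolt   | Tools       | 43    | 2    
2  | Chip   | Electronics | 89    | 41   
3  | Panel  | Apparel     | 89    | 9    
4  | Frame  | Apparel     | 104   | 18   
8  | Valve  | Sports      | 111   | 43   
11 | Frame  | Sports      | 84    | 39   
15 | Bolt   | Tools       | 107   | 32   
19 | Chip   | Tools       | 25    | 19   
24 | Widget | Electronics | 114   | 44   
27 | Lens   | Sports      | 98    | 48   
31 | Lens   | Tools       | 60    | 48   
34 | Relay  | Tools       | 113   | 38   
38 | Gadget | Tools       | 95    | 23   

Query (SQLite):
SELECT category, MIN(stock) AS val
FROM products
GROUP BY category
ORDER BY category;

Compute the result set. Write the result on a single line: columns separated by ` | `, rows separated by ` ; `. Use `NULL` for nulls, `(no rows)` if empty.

Partition products by category; compute MIN(stock) within each group.
  Apparel: ids {3, 4} → MIN(stock)=9
  Electronics: ids {2, 24} → MIN(stock)=41
  Sports: ids {8, 11, 27} → MIN(stock)=39
  Tools: ids {1, 15, 19, 31, 34, 38} → MIN(stock)=2

Apparel | 9 ; Electronics | 41 ; Sports | 39 ; Tools | 2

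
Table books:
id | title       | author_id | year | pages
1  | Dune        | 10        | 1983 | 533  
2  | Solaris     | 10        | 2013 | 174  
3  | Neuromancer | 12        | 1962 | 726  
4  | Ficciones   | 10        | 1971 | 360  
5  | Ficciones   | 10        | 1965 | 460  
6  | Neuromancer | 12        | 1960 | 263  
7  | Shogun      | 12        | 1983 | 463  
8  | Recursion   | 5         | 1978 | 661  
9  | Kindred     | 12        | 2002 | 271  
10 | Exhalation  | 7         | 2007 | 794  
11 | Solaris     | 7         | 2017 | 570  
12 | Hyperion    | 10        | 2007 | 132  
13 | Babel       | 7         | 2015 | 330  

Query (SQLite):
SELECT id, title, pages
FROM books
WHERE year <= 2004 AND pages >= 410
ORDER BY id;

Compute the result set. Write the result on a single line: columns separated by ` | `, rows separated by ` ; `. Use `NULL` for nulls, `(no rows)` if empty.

year <= 2004: ids {1, 3, 4, 5, 6, 7, 8, 9}
pages >= 410: ids {1, 3, 5, 7, 8, 10, 11}
Combine with AND.

1 | Dune | 533 ; 3 | Neuromancer | 726 ; 5 | Ficciones | 460 ; 7 | Shogun | 463 ; 8 | Recursion | 661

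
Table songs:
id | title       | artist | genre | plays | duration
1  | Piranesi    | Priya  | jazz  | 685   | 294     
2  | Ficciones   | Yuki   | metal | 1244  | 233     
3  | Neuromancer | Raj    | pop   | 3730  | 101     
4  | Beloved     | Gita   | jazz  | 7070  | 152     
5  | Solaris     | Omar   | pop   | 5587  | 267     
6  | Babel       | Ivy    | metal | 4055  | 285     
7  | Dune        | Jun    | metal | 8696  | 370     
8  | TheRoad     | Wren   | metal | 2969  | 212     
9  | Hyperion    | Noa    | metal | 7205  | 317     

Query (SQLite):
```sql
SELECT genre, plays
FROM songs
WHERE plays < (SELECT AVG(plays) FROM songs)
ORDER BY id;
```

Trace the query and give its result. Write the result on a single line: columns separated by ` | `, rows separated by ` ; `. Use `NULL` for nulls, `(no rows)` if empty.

Scalar subquery: AVG(plays) over all songs rows = 4582.333333 (≈; comparison uses full precision).
Keep rows where plays < that value.

jazz | 685 ; metal | 1244 ; pop | 3730 ; metal | 4055 ; metal | 2969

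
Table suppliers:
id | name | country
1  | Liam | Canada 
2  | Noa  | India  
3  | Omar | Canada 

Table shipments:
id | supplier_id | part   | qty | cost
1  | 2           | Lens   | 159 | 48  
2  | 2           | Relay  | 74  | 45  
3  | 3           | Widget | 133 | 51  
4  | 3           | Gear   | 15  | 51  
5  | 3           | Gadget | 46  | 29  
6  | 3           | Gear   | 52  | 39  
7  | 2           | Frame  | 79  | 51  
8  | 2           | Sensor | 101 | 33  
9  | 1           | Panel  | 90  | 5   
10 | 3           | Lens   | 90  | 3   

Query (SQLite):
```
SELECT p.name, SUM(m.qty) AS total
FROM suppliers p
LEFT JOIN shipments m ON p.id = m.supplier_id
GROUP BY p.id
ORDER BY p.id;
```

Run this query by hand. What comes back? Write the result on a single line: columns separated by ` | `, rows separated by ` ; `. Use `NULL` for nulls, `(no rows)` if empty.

Liam | 90 ; Noa | 413 ; Omar | 336

LEFT JOIN keeps every suppliers row; unmatched ones get NULL for shipments columns.
Group by suppliers.id and compute SUM(m.qty). SUM over an all-NULL group is NULL.
  1: ids {9} → SUM(m.qty)=90
  2: ids {1, 2, 7, 8} → SUM(m.qty)=413
  3: ids {3, 4, 5, 6, 10} → SUM(m.qty)=336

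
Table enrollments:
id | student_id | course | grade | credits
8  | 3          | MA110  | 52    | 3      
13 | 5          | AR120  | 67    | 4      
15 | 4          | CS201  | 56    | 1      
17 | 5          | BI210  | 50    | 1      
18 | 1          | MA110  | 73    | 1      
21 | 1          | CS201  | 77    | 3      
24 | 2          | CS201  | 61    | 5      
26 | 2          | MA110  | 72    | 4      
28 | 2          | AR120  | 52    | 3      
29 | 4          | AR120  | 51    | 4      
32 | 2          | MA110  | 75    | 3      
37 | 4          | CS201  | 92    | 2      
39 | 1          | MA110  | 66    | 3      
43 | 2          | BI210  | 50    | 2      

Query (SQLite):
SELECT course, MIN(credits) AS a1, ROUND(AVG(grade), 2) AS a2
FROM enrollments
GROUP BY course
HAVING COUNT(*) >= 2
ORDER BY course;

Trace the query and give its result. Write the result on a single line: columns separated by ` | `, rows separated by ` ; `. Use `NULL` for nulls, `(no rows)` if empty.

Group enrollments by course.
Per group compute: MIN(credits), ROUND(AVG(grade), 2).
HAVING: drop groups with fewer than 2 rows.
  AR120: ids {13, 28, 29} → MIN(credits)=3, ROUND(AVG(grade), 2)=56.67
  BI210: ids {17, 43} → MIN(credits)=1, ROUND(AVG(grade), 2)=50
  CS201: ids {15, 21, 24, 37} → MIN(credits)=1, ROUND(AVG(grade), 2)=71.5
  MA110: ids {8, 18, 26, 32, 39} → MIN(credits)=1, ROUND(AVG(grade), 2)=67.6

AR120 | 3 | 56.67 ; BI210 | 1 | 50 ; CS201 | 1 | 71.5 ; MA110 | 1 | 67.6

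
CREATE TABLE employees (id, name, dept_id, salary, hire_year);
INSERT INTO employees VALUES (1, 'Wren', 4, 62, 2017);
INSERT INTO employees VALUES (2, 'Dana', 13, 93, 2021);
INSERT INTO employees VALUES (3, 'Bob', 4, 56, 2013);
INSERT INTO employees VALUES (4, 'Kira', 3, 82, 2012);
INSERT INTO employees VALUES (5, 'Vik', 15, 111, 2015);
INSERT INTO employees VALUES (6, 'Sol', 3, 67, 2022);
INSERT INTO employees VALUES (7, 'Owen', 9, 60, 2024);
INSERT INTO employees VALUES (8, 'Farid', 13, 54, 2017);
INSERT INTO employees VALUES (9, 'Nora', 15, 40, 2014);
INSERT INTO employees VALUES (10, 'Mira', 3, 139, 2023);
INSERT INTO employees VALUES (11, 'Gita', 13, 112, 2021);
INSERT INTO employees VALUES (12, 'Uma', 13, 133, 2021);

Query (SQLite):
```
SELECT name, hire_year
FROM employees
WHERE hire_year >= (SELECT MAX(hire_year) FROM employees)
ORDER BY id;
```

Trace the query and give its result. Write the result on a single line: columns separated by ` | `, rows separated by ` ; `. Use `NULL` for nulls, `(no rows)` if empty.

Scalar subquery: MAX(hire_year) over all employees rows = 2024.
Keep rows where hire_year >= that value.

Owen | 2024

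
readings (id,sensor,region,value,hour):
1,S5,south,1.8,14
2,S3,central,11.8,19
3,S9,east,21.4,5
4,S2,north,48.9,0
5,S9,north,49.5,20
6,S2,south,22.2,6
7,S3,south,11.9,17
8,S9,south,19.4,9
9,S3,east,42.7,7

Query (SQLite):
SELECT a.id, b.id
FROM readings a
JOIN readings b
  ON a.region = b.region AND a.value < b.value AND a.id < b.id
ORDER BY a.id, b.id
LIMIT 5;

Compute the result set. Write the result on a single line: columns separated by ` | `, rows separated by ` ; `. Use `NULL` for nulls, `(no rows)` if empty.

1 | 6 ; 1 | 7 ; 1 | 8 ; 3 | 9 ; 4 | 5

Pairs (a,b) with same region, a.value < b.value, a.id < b.id.
region groups: central:{2} east:{3,9} north:{4,5} south:{1,6,7,8}
Ordered by (a.id, b.id); first 5.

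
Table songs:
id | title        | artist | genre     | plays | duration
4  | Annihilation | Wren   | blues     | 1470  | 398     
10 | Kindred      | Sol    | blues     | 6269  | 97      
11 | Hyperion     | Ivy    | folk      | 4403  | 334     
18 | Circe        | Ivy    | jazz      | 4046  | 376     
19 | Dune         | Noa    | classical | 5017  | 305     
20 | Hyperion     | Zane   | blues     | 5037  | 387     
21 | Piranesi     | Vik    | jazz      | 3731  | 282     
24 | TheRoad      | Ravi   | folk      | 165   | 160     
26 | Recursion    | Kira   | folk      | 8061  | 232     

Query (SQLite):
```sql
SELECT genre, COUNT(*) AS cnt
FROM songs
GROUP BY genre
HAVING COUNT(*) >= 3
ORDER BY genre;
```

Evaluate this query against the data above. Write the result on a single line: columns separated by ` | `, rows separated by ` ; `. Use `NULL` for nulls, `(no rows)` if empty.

blues | 3 ; folk | 3

Partition songs by genre; compute COUNT(*) within each group.
HAVING: keep groups with count ≥ 3.
  blues: ids {4, 10, 20} → COUNT(*)=3
  classical: ids {19} → COUNT(*)=1
  folk: ids {11, 24, 26} → COUNT(*)=3
  jazz: ids {18, 21} → COUNT(*)=2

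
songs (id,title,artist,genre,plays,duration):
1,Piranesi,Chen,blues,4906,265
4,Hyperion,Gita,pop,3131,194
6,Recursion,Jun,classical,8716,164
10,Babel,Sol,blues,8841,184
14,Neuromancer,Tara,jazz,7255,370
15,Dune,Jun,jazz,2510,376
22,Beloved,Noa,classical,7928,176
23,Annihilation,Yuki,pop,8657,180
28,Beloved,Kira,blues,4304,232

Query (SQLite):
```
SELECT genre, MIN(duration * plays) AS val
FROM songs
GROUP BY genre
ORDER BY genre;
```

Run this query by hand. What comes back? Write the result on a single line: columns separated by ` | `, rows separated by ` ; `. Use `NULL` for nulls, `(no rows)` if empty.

For each row compute duration * plays.
Group by genre; take MIN of the expression per group.
  blues: ids {1, 10, 28} → MIN(duration * plays)=998528
  classical: ids {6, 22} → MIN(duration * plays)=1395328
  jazz: ids {14, 15} → MIN(duration * plays)=943760
  pop: ids {4, 23} → MIN(duration * plays)=607414

blues | 998528 ; classical | 1395328 ; jazz | 943760 ; pop | 607414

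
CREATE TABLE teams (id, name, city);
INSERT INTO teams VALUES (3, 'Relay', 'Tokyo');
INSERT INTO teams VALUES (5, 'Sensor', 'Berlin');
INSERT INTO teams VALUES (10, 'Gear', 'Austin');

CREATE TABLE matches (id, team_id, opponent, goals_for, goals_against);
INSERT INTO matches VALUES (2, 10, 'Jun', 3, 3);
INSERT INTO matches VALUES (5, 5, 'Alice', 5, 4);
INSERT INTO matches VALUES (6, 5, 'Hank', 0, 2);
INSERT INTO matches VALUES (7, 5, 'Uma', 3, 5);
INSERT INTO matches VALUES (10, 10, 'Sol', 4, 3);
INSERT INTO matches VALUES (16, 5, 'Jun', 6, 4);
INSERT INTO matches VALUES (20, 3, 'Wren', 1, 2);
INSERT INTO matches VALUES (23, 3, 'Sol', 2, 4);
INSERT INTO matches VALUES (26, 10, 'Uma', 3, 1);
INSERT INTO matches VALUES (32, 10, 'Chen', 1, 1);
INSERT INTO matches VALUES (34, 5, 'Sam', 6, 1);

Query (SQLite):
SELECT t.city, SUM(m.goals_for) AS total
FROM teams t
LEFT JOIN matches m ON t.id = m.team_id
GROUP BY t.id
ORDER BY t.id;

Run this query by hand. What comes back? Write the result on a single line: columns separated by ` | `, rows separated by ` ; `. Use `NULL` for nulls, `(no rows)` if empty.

Tokyo | 3 ; Berlin | 20 ; Austin | 11

LEFT JOIN keeps every teams row; unmatched ones get NULL for matches columns.
Group by teams.id and compute SUM(m.goals_for). SUM over an all-NULL group is NULL.
  3: ids {20, 23} → SUM(m.goals_for)=3
  5: ids {5, 6, 7, 16, 34} → SUM(m.goals_for)=20
  10: ids {2, 10, 26, 32} → SUM(m.goals_for)=11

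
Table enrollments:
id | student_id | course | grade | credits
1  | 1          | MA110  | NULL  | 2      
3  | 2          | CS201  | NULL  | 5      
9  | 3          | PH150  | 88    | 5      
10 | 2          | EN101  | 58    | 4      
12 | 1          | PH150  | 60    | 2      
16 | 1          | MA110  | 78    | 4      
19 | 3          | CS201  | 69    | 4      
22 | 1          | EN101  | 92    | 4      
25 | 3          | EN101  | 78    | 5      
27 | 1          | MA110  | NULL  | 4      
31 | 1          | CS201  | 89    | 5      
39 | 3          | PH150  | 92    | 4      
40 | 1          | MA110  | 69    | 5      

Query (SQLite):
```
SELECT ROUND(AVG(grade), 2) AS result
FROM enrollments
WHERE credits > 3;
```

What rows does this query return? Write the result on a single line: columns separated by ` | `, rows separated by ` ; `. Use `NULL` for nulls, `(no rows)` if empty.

79.22

Rows where credits > 3 → grade values: [NULL, 88, 58, 78, 69, 92, 78, NULL, 89, 92, 69].
AVG = 713 / 9 (rounded to 2 dp).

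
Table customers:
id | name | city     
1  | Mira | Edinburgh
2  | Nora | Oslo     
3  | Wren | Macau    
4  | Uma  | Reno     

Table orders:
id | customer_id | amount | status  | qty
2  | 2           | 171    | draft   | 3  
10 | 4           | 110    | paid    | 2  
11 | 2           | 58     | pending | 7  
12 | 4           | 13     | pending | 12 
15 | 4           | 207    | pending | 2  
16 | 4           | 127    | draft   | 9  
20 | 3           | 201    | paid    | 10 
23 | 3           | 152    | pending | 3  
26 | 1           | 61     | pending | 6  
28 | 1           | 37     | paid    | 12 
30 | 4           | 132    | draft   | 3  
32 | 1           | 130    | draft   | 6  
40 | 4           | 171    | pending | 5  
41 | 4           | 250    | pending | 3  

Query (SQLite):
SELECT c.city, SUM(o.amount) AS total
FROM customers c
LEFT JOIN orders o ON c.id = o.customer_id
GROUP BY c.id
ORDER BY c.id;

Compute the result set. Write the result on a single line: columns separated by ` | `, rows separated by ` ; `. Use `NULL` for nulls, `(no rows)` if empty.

LEFT JOIN keeps every customers row; unmatched ones get NULL for orders columns.
Group by customers.id and compute SUM(o.amount). SUM over an all-NULL group is NULL.
  1: ids {26, 28, 32} → SUM(o.amount)=228
  2: ids {2, 11} → SUM(o.amount)=229
  3: ids {20, 23} → SUM(o.amount)=353
  4: ids {10, 12, 15, 16, 30, 40, 41} → SUM(o.amount)=1010

Edinburgh | 228 ; Oslo | 229 ; Macau | 353 ; Reno | 1010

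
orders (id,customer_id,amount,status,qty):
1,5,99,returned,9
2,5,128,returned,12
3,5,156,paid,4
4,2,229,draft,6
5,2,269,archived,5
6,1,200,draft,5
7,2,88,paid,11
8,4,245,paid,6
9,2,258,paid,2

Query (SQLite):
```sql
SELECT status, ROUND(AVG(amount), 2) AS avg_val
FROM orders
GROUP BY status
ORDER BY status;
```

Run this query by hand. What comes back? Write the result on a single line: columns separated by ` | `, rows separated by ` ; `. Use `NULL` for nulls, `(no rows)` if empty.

Partition orders by status; compute ROUND(AVG(amount), 2) within each group.
  archived: ids {5} → ROUND(AVG(amount), 2)=269
  draft: ids {4, 6} → ROUND(AVG(amount), 2)=214.5
  paid: ids {3, 7, 8, 9} → ROUND(AVG(amount), 2)=186.75
  returned: ids {1, 2} → ROUND(AVG(amount), 2)=113.5

archived | 269 ; draft | 214.5 ; paid | 186.75 ; returned | 113.5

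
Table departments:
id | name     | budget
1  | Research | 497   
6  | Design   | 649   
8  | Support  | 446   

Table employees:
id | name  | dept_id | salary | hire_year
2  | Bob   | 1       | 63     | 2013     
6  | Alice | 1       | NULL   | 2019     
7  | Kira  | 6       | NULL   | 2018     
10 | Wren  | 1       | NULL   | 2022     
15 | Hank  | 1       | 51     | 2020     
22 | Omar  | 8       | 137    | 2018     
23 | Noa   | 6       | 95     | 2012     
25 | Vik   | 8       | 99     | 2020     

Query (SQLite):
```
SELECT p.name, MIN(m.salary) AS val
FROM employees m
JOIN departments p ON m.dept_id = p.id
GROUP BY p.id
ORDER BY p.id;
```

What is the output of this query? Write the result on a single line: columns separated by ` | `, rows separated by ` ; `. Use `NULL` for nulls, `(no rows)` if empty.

Research | 51 ; Design | 95 ; Support | 99

Join each employees row to its departments via dept_id.
Group joined rows by departments.id; compute MIN(m.salary) per group.
  1: ids {2, 6, 10, 15} → MIN(m.salary)=51
  6: ids {7, 23} → MIN(m.salary)=95
  8: ids {22, 25} → MIN(m.salary)=99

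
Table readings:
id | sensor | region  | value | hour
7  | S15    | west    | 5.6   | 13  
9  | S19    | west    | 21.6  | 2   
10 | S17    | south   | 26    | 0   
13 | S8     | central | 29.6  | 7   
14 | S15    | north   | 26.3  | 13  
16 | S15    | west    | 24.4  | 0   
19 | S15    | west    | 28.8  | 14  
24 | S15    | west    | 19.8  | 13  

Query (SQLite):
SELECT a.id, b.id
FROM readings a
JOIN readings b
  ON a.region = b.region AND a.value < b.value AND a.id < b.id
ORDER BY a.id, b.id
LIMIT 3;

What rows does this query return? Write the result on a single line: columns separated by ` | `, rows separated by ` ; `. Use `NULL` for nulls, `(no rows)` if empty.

Pairs (a,b) with same region, a.value < b.value, a.id < b.id.
region groups: central:{13} north:{14} south:{10} west:{7,9,16,19,24}
Ordered by (a.id, b.id); first 3.

7 | 9 ; 7 | 16 ; 7 | 19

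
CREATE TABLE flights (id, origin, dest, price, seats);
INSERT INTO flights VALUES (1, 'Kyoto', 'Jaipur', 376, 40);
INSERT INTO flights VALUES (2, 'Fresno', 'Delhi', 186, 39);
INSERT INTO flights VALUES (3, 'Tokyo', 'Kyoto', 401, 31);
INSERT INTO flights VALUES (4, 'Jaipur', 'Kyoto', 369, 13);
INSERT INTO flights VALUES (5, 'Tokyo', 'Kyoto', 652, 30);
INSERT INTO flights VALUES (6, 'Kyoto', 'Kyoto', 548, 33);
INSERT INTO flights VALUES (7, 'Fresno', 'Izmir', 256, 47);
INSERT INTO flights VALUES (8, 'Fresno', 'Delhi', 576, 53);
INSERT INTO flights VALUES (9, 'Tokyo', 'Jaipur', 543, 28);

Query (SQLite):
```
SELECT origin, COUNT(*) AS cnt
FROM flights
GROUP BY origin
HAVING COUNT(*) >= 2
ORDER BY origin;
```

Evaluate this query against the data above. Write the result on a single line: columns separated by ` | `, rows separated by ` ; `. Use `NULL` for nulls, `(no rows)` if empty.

Partition flights by origin; compute COUNT(*) within each group.
HAVING: keep groups with count ≥ 2.
  Fresno: ids {2, 7, 8} → COUNT(*)=3
  Jaipur: ids {4} → COUNT(*)=1
  Kyoto: ids {1, 6} → COUNT(*)=2
  Tokyo: ids {3, 5, 9} → COUNT(*)=3

Fresno | 3 ; Kyoto | 2 ; Tokyo | 3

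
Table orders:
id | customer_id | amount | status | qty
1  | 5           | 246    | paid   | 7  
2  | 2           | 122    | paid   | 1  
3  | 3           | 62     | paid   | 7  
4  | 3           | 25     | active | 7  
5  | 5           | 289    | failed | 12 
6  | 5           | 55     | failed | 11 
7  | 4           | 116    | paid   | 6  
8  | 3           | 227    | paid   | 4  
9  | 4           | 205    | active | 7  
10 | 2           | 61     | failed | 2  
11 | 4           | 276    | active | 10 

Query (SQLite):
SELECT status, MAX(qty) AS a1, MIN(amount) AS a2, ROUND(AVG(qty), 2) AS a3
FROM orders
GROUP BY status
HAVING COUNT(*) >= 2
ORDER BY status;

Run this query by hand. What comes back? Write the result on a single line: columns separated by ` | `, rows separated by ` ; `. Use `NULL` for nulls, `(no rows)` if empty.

Group orders by status.
Per group compute: MAX(qty), MIN(amount), ROUND(AVG(qty), 2).
HAVING: drop groups with fewer than 2 rows.
  active: ids {4, 9, 11} → MAX(qty)=10, MIN(amount)=25, ROUND(AVG(qty), 2)=8
  failed: ids {5, 6, 10} → MAX(qty)=12, MIN(amount)=55, ROUND(AVG(qty), 2)=8.33
  paid: ids {1, 2, 3, 7, 8} → MAX(qty)=7, MIN(amount)=62, ROUND(AVG(qty), 2)=5

active | 10 | 25 | 8 ; failed | 12 | 55 | 8.33 ; paid | 7 | 62 | 5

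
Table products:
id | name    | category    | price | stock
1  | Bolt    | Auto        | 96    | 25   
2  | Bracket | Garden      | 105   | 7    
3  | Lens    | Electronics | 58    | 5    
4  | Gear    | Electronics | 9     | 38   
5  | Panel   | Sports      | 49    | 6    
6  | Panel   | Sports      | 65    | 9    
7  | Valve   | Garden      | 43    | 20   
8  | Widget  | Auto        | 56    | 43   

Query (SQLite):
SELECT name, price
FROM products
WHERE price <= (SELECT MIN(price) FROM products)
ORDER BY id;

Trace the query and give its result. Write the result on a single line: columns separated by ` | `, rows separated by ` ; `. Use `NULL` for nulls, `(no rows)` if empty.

Scalar subquery: MIN(price) over all products rows = 9.
Keep rows where price <= that value.

Gear | 9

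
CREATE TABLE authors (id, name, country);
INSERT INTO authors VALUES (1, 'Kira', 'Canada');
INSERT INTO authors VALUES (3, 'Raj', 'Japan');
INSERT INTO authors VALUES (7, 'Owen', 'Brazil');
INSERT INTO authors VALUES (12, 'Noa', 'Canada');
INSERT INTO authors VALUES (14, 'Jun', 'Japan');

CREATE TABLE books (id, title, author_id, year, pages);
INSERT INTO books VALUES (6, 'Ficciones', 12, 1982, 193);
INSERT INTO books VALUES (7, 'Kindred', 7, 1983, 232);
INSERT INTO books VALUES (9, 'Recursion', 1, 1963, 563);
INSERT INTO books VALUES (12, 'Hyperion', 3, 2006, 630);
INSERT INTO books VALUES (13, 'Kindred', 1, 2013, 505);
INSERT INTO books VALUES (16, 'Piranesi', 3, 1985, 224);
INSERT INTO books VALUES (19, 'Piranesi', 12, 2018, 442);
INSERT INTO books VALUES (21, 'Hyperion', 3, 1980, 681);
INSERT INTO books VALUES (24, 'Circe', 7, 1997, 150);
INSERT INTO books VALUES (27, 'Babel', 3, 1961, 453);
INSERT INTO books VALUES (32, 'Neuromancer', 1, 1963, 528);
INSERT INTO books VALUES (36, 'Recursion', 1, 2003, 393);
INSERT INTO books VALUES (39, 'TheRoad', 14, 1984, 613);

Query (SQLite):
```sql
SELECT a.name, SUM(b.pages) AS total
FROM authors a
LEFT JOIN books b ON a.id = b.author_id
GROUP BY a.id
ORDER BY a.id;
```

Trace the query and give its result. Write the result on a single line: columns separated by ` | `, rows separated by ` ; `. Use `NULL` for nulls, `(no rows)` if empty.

Kira | 1989 ; Raj | 1988 ; Owen | 382 ; Noa | 635 ; Jun | 613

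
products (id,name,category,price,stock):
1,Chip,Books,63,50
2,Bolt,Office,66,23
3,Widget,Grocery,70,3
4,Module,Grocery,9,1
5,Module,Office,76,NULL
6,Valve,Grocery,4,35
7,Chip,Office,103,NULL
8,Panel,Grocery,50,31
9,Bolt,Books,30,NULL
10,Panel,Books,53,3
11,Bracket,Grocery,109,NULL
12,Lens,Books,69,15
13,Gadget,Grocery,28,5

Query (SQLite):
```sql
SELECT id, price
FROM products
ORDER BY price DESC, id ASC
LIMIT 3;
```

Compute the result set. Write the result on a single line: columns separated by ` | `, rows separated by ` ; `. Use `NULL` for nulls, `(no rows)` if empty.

11 | 109 ; 7 | 103 ; 5 | 76

Sort by price desc, tiebreak id asc: (109, id=11), (103, id=7), (76, id=5), (70, id=3), (69, id=12), (66, id=2) …. Take first 3.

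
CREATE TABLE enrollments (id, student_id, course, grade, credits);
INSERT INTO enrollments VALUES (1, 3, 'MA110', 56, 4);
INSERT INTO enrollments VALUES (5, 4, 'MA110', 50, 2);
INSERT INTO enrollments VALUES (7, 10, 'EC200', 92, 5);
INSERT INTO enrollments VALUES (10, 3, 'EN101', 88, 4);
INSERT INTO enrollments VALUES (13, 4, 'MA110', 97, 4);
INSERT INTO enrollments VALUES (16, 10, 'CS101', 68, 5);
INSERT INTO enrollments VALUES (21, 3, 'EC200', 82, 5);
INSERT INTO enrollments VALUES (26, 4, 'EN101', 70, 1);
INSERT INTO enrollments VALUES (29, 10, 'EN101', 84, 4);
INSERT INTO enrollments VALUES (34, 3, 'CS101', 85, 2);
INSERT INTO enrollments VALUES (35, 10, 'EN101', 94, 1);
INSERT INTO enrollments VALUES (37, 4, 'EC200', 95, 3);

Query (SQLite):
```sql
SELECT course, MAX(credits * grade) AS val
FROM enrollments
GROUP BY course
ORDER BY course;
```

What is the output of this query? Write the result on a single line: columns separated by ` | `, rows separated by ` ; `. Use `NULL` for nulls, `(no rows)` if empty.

For each row compute credits * grade.
Group by course; take MAX of the expression per group.
  CS101: ids {16, 34} → MAX(credits * grade)=340
  EC200: ids {7, 21, 37} → MAX(credits * grade)=460
  EN101: ids {10, 26, 29, 35} → MAX(credits * grade)=352
  MA110: ids {1, 5, 13} → MAX(credits * grade)=388

CS101 | 340 ; EC200 | 460 ; EN101 | 352 ; MA110 | 388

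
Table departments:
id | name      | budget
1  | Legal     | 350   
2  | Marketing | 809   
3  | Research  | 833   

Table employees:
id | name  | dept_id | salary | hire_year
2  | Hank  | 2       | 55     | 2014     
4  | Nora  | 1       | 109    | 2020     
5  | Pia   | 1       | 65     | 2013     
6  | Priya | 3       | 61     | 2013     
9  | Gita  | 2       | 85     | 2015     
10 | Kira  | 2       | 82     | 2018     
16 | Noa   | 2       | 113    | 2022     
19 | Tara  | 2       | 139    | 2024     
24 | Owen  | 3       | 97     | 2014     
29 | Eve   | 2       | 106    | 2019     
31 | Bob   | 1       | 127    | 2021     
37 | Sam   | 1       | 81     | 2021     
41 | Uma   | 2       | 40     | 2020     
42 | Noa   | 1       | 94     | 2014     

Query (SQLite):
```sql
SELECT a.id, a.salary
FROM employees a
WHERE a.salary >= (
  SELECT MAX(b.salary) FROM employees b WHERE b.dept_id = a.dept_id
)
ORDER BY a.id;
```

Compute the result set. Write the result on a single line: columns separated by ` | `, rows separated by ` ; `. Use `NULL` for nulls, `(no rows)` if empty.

19 | 139 ; 24 | 97 ; 31 | 127

For each employees row a, compute MAX(salary) over rows sharing a.dept_id.
Keep row a if a.salary >= that per-group MAX.
  dept_id=1: MAX(salary) = 127
  dept_id=2: MAX(salary) = 139
  dept_id=3: MAX(salary) = 97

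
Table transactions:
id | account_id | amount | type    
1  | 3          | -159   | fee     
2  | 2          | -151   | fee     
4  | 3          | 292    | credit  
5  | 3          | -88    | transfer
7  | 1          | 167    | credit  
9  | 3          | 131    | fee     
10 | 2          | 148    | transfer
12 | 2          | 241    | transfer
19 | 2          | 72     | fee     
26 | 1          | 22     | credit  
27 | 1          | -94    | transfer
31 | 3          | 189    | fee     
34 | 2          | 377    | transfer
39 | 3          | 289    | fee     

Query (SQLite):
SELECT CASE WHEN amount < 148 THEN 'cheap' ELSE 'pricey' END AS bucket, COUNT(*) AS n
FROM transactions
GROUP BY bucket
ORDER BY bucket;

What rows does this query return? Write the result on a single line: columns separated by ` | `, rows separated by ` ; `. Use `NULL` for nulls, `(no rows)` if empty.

cheap | 7 ; pricey | 7

Bucket rows by amount < 148 → 'cheap' else 'pricey'; count each bucket.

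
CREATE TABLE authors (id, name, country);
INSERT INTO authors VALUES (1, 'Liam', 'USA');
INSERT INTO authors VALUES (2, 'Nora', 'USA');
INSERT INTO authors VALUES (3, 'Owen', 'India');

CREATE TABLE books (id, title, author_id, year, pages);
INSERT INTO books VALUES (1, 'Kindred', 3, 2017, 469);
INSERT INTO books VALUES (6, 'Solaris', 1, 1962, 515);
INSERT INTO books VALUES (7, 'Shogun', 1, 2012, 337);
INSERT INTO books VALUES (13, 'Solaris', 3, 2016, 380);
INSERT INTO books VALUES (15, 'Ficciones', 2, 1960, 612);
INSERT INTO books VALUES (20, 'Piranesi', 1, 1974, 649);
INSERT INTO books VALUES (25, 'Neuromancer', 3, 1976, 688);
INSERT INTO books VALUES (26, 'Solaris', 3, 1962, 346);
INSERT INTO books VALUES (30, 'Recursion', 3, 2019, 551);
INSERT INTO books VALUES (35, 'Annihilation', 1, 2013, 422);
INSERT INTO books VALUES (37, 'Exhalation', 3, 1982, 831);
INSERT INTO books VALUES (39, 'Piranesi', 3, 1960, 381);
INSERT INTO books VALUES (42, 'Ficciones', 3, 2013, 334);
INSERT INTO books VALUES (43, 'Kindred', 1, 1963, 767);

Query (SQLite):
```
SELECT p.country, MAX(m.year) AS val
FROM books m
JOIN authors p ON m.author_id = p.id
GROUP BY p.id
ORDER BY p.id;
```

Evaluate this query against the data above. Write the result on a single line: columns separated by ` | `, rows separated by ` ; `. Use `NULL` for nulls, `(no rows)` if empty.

Join each books row to its authors via author_id.
Group joined rows by authors.id; compute MAX(m.year) per group.
  1: ids {6, 7, 20, 35, 43} → MAX(m.year)=2013
  2: ids {15} → MAX(m.year)=1960
  3: ids {1, 13, 25, 26, 30, 37, 39, 42} → MAX(m.year)=2019

USA | 2013 ; USA | 1960 ; India | 2019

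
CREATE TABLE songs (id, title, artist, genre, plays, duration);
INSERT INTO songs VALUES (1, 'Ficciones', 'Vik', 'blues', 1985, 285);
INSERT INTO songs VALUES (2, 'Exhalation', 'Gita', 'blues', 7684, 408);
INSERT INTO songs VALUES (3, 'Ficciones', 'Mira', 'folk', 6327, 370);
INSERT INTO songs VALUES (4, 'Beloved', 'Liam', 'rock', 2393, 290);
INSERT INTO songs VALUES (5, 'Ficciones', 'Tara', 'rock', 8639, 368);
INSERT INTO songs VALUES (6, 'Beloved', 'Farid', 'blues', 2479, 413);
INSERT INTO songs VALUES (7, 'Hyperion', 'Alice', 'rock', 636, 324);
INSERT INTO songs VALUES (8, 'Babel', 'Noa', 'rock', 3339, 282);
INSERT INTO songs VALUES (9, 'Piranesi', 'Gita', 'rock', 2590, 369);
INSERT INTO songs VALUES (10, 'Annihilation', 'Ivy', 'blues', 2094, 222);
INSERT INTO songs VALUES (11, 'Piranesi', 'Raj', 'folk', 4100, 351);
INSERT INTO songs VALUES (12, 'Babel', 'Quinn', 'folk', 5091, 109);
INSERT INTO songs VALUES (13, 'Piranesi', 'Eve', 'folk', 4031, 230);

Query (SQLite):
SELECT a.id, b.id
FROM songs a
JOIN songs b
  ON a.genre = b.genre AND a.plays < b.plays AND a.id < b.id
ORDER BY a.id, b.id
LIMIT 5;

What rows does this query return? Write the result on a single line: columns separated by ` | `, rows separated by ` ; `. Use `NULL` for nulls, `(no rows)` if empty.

1 | 2 ; 1 | 6 ; 1 | 10 ; 4 | 5 ; 4 | 8

Pairs (a,b) with same genre, a.plays < b.plays, a.id < b.id.
genre groups: blues:{1,2,6,10} folk:{3,11,12,13} rock:{4,5,7,8,9}
Ordered by (a.id, b.id); first 5.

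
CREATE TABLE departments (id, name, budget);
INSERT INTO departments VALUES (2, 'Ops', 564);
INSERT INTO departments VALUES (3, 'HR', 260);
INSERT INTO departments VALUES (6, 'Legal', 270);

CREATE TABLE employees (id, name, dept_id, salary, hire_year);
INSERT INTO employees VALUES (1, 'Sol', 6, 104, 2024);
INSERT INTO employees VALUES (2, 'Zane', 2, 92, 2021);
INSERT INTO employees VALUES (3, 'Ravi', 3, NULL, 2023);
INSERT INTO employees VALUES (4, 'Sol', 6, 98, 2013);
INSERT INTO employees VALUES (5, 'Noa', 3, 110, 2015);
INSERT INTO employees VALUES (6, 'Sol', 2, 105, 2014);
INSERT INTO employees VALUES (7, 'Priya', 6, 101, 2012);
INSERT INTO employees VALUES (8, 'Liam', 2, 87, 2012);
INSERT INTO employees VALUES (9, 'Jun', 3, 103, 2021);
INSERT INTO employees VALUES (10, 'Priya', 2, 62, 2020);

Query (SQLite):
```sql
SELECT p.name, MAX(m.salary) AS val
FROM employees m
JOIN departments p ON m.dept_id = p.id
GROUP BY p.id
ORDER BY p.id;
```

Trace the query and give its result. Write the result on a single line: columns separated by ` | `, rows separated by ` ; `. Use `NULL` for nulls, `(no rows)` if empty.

Join each employees row to its departments via dept_id.
Group joined rows by departments.id; compute MAX(m.salary) per group.
  2: ids {2, 6, 8, 10} → MAX(m.salary)=105
  3: ids {3, 5, 9} → MAX(m.salary)=110
  6: ids {1, 4, 7} → MAX(m.salary)=104

Ops | 105 ; HR | 110 ; Legal | 104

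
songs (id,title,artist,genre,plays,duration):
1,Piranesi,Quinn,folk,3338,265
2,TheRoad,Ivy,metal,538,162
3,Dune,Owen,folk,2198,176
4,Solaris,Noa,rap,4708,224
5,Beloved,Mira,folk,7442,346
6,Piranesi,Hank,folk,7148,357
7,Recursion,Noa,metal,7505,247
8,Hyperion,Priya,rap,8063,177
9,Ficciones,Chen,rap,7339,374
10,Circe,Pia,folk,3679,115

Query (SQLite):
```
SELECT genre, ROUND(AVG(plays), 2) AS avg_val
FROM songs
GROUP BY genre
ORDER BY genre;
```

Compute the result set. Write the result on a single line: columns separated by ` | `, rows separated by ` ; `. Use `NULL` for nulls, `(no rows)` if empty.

Partition songs by genre; compute ROUND(AVG(plays), 2) within each group.
  folk: ids {1, 3, 5, 6, 10} → ROUND(AVG(plays), 2)=4761
  metal: ids {2, 7} → ROUND(AVG(plays), 2)=4021.5
  rap: ids {4, 8, 9} → ROUND(AVG(plays), 2)=6703.33

folk | 4761 ; metal | 4021.5 ; rap | 6703.33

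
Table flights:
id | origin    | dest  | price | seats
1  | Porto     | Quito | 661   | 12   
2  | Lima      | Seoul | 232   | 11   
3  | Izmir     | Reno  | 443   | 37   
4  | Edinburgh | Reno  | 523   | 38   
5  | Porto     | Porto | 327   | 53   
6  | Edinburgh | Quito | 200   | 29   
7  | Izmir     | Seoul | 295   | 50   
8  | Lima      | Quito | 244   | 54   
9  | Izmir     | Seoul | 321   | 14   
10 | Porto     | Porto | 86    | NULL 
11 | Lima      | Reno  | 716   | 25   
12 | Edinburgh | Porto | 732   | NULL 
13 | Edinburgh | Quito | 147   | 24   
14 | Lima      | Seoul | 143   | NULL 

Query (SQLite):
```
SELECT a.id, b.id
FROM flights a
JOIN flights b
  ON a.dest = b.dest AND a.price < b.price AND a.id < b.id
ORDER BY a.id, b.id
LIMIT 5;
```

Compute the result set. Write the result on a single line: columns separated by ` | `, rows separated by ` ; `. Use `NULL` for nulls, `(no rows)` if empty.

Pairs (a,b) with same dest, a.price < b.price, a.id < b.id.
dest groups: Porto:{5,10,12} Quito:{1,6,8,13} Reno:{3,4,11} Seoul:{2,7,9,14}
Ordered by (a.id, b.id); first 5.

2 | 7 ; 2 | 9 ; 3 | 4 ; 3 | 11 ; 4 | 11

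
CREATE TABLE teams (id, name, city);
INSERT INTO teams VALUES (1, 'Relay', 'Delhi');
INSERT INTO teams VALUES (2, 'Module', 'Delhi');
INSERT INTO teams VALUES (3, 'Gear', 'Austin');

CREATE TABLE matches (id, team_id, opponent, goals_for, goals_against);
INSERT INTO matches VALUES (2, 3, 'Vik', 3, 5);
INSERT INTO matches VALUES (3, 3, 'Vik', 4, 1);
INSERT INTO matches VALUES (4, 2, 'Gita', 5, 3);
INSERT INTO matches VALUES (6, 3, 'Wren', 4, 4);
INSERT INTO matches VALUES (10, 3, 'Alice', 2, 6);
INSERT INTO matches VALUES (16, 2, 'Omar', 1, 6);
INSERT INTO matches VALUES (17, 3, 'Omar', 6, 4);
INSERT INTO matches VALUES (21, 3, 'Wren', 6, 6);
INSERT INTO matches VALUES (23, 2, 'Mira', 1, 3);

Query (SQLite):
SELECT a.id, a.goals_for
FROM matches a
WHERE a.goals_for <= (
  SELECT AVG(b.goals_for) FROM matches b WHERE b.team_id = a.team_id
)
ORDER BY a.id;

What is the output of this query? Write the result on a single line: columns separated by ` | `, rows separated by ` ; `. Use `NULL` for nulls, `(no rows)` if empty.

For each matches row a, compute AVG(goals_for) over rows sharing a.team_id.
Keep row a if a.goals_for <= that per-group AVG.
  team_id=2: AVG(goals_for) = 2.333333
  team_id=3: AVG(goals_for) = 4.166667

2 | 3 ; 3 | 4 ; 6 | 4 ; 10 | 2 ; 16 | 1 ; 23 | 1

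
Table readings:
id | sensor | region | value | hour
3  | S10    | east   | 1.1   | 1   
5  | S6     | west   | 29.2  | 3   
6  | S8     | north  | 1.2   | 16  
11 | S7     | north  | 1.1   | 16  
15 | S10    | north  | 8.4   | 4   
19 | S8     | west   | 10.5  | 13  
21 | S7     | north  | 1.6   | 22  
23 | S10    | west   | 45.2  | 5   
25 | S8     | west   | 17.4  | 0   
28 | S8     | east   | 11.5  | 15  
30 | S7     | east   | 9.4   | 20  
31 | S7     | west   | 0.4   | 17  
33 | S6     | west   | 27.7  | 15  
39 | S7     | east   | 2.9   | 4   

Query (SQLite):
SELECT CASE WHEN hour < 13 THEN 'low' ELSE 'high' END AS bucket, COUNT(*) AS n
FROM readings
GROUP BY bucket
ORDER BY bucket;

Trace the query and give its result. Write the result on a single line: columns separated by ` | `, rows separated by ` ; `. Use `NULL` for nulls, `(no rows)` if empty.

high | 8 ; low | 6

Bucket rows by hour < 13 → 'low' else 'high'; count each bucket.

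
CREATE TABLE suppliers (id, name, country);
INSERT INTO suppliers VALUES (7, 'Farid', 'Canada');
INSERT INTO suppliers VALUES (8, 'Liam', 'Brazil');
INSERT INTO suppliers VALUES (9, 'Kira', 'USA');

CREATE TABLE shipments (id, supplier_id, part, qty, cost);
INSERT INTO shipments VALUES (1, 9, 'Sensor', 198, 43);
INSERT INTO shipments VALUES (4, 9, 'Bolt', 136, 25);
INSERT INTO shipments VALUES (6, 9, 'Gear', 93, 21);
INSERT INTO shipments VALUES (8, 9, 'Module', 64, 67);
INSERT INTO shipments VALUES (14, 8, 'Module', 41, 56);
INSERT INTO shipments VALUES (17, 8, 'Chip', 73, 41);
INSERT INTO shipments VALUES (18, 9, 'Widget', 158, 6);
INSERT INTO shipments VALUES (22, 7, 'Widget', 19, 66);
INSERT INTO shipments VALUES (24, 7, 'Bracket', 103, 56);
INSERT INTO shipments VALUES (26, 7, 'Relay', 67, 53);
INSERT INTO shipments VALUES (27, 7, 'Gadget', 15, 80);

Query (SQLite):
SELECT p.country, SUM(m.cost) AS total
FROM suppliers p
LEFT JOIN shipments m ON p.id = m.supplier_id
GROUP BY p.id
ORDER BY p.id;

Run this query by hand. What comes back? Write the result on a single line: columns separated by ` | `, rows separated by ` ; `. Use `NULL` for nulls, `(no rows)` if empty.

LEFT JOIN keeps every suppliers row; unmatched ones get NULL for shipments columns.
Group by suppliers.id and compute SUM(m.cost). SUM over an all-NULL group is NULL.
  7: ids {22, 24, 26, 27} → SUM(m.cost)=255
  8: ids {14, 17} → SUM(m.cost)=97
  9: ids {1, 4, 6, 8, 18} → SUM(m.cost)=162

Canada | 255 ; Brazil | 97 ; USA | 162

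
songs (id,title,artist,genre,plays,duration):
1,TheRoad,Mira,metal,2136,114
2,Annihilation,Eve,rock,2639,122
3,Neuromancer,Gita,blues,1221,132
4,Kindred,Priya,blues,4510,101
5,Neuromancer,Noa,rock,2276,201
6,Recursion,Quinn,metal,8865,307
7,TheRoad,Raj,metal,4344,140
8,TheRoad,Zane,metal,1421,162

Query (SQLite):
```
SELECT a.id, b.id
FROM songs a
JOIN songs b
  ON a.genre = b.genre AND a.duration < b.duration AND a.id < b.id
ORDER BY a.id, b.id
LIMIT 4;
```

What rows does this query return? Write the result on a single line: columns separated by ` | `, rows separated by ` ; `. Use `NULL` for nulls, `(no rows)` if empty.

Pairs (a,b) with same genre, a.duration < b.duration, a.id < b.id.
genre groups: blues:{3,4} metal:{1,6,7,8} rock:{2,5}
Ordered by (a.id, b.id); first 4.

1 | 6 ; 1 | 7 ; 1 | 8 ; 2 | 5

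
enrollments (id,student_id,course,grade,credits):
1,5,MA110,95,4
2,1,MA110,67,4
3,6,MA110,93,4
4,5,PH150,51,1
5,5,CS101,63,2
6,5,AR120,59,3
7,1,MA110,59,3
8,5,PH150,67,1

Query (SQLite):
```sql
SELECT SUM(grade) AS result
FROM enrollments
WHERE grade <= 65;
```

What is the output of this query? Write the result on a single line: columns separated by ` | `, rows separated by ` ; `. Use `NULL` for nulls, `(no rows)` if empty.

232

Rows where grade <= 65 → grade values: [51, 63, 59, 59].
SUM of non-NULL values = 232.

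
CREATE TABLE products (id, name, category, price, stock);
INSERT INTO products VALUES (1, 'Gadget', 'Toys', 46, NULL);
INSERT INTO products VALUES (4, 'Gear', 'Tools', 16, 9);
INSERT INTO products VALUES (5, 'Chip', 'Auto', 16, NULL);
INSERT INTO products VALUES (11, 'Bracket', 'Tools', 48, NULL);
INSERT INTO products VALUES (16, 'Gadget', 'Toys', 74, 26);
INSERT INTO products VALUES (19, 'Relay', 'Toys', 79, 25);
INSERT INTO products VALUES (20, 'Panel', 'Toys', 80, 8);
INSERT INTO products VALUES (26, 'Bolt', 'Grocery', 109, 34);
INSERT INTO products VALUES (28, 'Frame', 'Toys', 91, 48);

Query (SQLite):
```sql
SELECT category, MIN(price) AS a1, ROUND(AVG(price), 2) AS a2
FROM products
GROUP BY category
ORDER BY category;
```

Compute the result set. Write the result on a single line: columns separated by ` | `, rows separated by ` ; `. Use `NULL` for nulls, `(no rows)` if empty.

Auto | 16 | 16 ; Grocery | 109 | 109 ; Tools | 16 | 32 ; Toys | 46 | 74

Group products by category.
Per group compute: MIN(price), ROUND(AVG(price), 2).
  Auto: ids {5} → MIN(price)=16, ROUND(AVG(price), 2)=16
  Grocery: ids {26} → MIN(price)=109, ROUND(AVG(price), 2)=109
  Tools: ids {4, 11} → MIN(price)=16, ROUND(AVG(price), 2)=32
  Toys: ids {1, 16, 19, 20, 28} → MIN(price)=46, ROUND(AVG(price), 2)=74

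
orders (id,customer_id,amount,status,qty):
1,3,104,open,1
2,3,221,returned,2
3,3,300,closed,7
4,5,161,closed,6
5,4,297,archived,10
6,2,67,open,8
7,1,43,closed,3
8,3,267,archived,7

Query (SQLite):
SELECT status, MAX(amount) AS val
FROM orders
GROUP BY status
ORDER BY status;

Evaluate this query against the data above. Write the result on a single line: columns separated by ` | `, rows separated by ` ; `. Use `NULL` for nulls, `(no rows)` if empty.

Partition orders by status; compute MAX(amount) within each group.
  archived: ids {5, 8} → MAX(amount)=297
  closed: ids {3, 4, 7} → MAX(amount)=300
  open: ids {1, 6} → MAX(amount)=104
  returned: ids {2} → MAX(amount)=221

archived | 297 ; closed | 300 ; open | 104 ; returned | 221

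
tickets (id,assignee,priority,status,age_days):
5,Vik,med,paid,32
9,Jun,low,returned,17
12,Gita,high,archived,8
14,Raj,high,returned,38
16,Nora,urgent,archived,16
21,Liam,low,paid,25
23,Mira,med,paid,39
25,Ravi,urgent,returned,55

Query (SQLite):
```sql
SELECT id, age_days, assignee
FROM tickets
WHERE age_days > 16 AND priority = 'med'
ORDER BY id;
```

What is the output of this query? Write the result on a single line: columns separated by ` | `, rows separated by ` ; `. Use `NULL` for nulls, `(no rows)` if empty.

5 | 32 | Vik ; 23 | 39 | Mira

age_days > 16: ids {5, 9, 14, 21, 23, 25}
priority = 'med': ids {5, 23}
Combine with AND.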